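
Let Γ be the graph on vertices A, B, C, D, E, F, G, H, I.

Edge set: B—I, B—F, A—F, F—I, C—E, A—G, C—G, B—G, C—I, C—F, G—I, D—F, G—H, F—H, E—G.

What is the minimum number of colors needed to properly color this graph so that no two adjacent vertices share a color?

3

B, G, I are mutually adjacent, so at least 3 colors are needed.
A valid assignment using 3 colors: A=blue, B=green, C=green, D=blue, E=blue, F=red, G=red, H=blue, I=blue. Each edge has distinct colors on its endpoints.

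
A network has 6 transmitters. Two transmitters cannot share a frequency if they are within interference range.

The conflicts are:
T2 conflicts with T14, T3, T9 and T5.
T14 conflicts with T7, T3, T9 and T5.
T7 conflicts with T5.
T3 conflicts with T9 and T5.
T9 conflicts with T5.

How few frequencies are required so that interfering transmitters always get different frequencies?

5

T2, T14, T3, T9, T5 are mutually in conflict, so at least 5 frequencies are needed.
5 frequencies suffice: frequency 1 → {T5}; frequency 2 → {T14}; frequency 3 → {T7, T3}; frequency 4 → {T2}; frequency 5 → {T9}. Every pair that conflicts lands in different frequencies.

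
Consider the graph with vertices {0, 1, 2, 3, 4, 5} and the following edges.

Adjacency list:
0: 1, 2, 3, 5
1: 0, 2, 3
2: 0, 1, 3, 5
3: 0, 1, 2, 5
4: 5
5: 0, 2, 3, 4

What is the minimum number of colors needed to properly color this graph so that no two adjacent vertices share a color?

0, 2, 3, 5 are pairwise adjacent (a clique of size 4), so at least 4 colors are needed.
A valid assignment using 4 colors: 0=d, 1=a, 2=b, 3=c, 4=b, 5=a. No two adjacent vertices share a color.

4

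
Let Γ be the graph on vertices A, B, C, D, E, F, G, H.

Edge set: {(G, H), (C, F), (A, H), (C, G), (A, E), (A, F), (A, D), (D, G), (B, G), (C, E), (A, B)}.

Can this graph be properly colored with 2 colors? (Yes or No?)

The cycle H-G-C-F-A-H has odd length 5, so it cannot be 2-colored; at least 3 colors are needed.
So 2 colors are not enough.

No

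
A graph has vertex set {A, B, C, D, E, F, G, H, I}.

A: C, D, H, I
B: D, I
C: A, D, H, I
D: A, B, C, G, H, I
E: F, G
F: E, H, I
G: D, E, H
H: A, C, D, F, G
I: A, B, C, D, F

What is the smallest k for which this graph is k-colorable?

4

A, C, D, H form a clique, so at least 4 colors are needed.
One proper 4-coloring: A=4, B=3, C=3, D=1, E=2, F=1, G=3, H=2, I=2. Each edge has distinct colors on its endpoints.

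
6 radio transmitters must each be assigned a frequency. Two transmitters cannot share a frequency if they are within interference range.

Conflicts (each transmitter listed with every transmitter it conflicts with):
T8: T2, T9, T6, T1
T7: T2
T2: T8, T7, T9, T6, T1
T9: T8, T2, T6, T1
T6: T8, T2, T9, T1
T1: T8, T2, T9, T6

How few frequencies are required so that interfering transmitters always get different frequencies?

5

T8, T2, T9, T6, T1 all conflict with each other, so at least 5 frequencies are needed.
5 frequencies suffice: frequency 1 → {T2}; frequency 2 → {T7, T9}; frequency 3 → {T1}; frequency 4 → {T6}; frequency 5 → {T8}. Each listed conflict is separated.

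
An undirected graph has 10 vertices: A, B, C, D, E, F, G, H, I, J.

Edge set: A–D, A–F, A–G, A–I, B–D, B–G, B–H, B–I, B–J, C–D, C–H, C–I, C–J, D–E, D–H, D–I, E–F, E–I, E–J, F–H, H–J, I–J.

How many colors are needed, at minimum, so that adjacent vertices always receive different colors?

D, E, I are mutually adjacent, so at least 3 colors are needed.
3 colors suffice: color red → {D, F, G, J}; color blue → {H, I}; color green → {A, B, C, E}. Every edge joins two different colors.

3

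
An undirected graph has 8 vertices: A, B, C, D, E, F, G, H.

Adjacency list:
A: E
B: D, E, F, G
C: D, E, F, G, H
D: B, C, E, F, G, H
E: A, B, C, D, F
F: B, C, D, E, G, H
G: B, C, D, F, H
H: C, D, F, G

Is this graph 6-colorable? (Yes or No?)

Yes

The chromatic number is 5. C, D, F, G, H are pairwise adjacent (a clique of size 5), so at least 5 colors are needed.
5 colors suffice: A=1, B=4, C=4, D=2, E=3, F=1, G=3, H=5.
Since 6 ≥ 5, a proper 6-coloring certainly exists.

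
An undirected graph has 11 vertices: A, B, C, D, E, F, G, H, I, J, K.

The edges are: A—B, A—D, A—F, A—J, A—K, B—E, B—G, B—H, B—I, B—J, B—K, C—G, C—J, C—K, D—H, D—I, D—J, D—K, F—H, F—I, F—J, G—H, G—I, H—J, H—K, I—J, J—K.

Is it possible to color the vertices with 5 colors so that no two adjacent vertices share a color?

Yes

The chromatic number is 4. A, D, J, K form a clique, so at least 4 colors are needed.
4 colors suffice: color 1 → {E, G, J}; color 2 → {B, C, D, F}; color 3 → {A, H, I}; color 4 → {K}.
Since 5 ≥ 4, a proper 5-coloring certainly exists.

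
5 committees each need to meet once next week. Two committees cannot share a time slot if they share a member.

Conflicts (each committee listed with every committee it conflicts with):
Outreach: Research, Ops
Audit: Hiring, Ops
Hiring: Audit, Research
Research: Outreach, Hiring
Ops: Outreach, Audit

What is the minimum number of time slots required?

The cycle Audit-Ops-Outreach-Research-Hiring-Audit has odd length 5, so it cannot be 2-colored; at least 3 time slots are needed.
A valid assignment using 3 time slots: Outreach=1, Audit=1, Hiring=3, Research=2, Ops=2. Every pair that conflicts lands in different time slots.

3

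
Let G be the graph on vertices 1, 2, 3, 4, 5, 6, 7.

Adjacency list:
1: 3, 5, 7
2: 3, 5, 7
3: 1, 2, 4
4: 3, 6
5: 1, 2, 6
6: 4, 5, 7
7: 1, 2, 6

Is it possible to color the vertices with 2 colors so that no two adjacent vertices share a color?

No

The cycle 3-2-5-6-4-3 has odd length 5, so it cannot be 2-colored; at least 3 colors are needed.
So 2 colors are not enough.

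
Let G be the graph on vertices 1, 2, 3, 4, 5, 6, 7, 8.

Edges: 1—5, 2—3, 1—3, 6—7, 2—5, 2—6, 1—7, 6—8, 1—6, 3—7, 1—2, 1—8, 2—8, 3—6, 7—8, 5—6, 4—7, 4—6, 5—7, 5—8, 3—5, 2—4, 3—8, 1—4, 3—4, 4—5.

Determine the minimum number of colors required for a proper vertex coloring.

6

1, 2, 3, 5, 6, 8 are pairwise adjacent (a clique of size 6), so at least 6 colors are needed.
6 colors suffice: color a → {5}; color b → {3}; color c → {6}; color d → {1}; color e → {2, 7}; color f → {4, 8}. Each edge has distinct colors on its endpoints.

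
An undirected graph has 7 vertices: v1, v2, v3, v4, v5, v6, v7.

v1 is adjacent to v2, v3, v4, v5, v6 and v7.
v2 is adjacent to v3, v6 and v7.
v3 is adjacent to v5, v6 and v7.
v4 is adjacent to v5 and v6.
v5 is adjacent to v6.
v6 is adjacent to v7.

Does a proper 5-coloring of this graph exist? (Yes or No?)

Yes

The chromatic number is 5. v1, v2, v3, v6, v7 form a clique, so at least 5 colors are needed.
5 colors suffice: color 1 → {v1}; color 2 → {v6}; color 3 → {v3, v4}; color 4 → {v5, v7}; color 5 → {v2}.
That is already a proper 5-coloring.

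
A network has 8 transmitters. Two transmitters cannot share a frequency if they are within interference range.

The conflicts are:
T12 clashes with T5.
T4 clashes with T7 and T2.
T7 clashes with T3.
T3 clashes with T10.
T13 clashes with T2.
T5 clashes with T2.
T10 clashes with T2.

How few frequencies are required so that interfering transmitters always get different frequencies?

The cycle T7-T3-T10-T2-T4-T7 has odd length 5, so it cannot be 2-colored; at least 3 frequencies are needed.
3 frequencies suffice: frequency 1 → {T12, T3, T2}; frequency 2 → {T7, T13, T5, T10}; frequency 3 → {T4}. No two conflicting transmitters share a frequency.

3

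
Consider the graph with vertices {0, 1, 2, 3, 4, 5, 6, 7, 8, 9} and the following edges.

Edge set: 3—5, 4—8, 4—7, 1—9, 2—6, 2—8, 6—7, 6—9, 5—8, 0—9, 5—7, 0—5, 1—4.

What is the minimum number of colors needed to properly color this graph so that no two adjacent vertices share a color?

3

The cycle 5-7-6-9-0-5 has odd length 5, so it cannot be 2-colored; at least 3 colors are needed.
3 colors suffice: color red → {4, 5, 6}; color blue → {3, 7, 8, 9}; color green → {0, 1, 2}. Each edge has distinct colors on its endpoints.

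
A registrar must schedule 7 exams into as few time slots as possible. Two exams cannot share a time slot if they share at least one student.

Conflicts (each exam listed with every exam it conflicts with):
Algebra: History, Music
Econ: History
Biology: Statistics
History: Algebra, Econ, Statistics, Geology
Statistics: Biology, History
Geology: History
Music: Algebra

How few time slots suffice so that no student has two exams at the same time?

2

Biology and Statistics conflict, so at least 2 time slots are needed.
2 time slots suffice: time slot 1 → {Biology, History, Music}; time slot 2 → {Algebra, Econ, Statistics, Geology}. Every pair that conflicts lands in different time slots.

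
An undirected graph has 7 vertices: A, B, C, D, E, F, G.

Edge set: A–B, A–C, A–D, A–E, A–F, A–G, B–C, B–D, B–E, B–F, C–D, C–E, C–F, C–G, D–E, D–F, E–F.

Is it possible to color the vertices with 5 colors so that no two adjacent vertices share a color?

A, B, C, D, E, F are pairwise adjacent (a clique of size 6), so at least 6 colors are needed.
So 5 colors are not enough.

No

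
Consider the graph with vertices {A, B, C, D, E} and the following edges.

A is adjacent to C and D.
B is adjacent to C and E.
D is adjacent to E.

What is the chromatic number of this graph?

3

The cycle E-B-C-A-D-E has odd length 5, so it cannot be 2-colored; at least 3 colors are needed.
3 colors suffice: color 1 → {C, D}; color 2 → {A, B}; color 3 → {E}. No two adjacent vertices share a color.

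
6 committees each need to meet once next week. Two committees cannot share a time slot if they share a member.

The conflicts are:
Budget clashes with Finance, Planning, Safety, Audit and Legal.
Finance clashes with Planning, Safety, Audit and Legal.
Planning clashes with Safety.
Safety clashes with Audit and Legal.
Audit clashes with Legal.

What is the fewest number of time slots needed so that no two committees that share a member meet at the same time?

5

Budget, Finance, Safety, Audit, Legal all conflict with each other, so at least 5 time slots are needed.
5 time slots suffice: time slot 1 → {Finance}; time slot 2 → {Budget}; time slot 3 → {Safety}; time slot 4 → {Planning, Audit}; time slot 5 → {Legal}. No two conflicting committees share a time slot.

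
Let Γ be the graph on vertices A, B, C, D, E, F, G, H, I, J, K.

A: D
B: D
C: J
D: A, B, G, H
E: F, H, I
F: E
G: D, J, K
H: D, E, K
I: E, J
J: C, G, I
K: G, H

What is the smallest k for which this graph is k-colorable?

G and K are adjacent, so at least 2 colors are needed.
2 colors suffice: color 1 → {D, E, J, K}; color 2 → {A, B, C, F, G, H, I}. Each edge has distinct colors on its endpoints.

2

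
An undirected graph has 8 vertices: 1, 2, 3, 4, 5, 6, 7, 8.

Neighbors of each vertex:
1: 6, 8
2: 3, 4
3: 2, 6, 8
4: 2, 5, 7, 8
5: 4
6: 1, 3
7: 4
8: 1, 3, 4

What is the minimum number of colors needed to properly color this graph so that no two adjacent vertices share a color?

2

2 and 3 are adjacent, so at least 2 colors are needed.
2 colors suffice: color a → {1, 3, 4}; color b → {2, 5, 6, 7, 8}. No two adjacent vertices share a color.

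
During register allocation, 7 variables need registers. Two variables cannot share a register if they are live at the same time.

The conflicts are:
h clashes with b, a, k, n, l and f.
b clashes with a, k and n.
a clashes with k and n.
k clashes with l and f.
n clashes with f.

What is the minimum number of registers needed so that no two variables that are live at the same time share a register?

h, b, a, k all conflict with each other, so at least 4 registers are needed.
4 registers suffice: register 1 → {h}; register 2 → {k, n}; register 3 → {b, l, f}; register 4 → {a}. No two conflicting variables share a register.

4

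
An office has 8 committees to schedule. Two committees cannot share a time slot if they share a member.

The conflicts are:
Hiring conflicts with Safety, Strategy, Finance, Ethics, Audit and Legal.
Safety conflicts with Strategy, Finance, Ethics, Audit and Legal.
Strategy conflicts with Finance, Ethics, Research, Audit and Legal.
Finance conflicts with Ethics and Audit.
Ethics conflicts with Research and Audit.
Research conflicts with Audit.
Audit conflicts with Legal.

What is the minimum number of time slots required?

Hiring, Safety, Strategy, Finance, Ethics, Audit are mutually in conflict, so at least 6 time slots are needed.
6 time slots suffice: time slot 1 → {Audit}; time slot 2 → {Strategy}; time slot 3 → {Hiring, Research}; time slot 4 → {Safety}; time slot 5 → {Ethics, Legal}; time slot 6 → {Finance}. No two conflicting committees share a time slot.

6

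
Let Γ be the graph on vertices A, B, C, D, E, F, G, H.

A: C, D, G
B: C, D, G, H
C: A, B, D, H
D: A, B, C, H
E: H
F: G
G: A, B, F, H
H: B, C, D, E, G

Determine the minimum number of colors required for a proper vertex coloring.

B, C, D, H are pairwise adjacent (a clique of size 4), so at least 4 colors are needed.
4 colors suffice: A=red, B=blue, C=green, D=yellow, E=blue, F=red, G=green, H=red. Every edge joins two different colors.

4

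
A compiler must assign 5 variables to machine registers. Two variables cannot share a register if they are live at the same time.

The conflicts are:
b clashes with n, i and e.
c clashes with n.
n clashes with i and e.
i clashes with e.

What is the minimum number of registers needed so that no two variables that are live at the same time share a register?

b, n, i, e pairwise conflict, so at least 4 registers are needed.
4 registers suffice: b=4, c=2, n=1, i=2, e=3. Every pair that conflicts lands in different registers.

4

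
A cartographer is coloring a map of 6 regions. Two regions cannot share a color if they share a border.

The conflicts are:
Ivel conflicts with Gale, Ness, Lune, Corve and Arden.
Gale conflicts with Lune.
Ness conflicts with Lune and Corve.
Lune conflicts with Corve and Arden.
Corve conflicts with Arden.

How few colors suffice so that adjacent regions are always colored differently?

4

Ivel, Lune, Corve, Arden are mutually in conflict, so at least 4 colors are needed.
One proper 4-coloring: Ivel=2, Gale=3, Ness=4, Lune=1, Corve=3, Arden=4. Every pair that conflicts lands in different colors.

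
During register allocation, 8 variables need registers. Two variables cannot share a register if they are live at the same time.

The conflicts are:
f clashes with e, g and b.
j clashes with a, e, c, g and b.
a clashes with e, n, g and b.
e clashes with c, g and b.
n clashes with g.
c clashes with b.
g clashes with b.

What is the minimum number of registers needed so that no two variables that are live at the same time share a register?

5

j, a, e, g, b all conflict with each other, so at least 5 registers are needed.
5 registers suffice: register 1 → {c, g}; register 2 → {e, n}; register 3 → {b}; register 4 → {f, a}; register 5 → {j}. Each listed conflict is separated.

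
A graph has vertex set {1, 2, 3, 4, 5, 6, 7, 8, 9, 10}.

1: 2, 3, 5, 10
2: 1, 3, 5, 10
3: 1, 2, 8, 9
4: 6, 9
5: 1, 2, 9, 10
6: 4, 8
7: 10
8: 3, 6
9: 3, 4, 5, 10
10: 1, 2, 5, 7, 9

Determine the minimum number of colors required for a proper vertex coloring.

1, 2, 5, 10 form a clique, so at least 4 colors are needed.
4 colors suffice: color a → {3, 6, 10}; color b → {1, 7, 8, 9}; color c → {4, 5}; color d → {2}. Every edge joins two different colors.

4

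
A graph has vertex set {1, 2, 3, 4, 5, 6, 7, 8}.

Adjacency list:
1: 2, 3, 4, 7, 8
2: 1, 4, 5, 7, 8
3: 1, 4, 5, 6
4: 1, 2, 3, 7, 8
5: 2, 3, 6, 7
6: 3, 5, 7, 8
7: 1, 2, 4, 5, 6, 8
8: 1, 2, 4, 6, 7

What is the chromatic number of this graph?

1, 2, 4, 7, 8 are mutually adjacent (a clique of size 5), so at least 5 colors are needed.
5 colors suffice: color red → {3, 7}; color blue → {4, 6}; color green → {1, 5}; color yellow → {2}; color purple → {8}. Every edge joins two different colors.

5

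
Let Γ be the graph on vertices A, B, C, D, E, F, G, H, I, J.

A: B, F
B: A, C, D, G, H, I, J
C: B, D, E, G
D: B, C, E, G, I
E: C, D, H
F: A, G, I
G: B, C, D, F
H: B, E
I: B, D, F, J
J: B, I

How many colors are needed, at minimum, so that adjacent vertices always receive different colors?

B, C, D, G form a clique, so at least 4 colors are needed.
4 colors suffice: color 1 → {B, E, F}; color 2 → {A, D, H, J}; color 3 → {C, I}; color 4 → {G}. Each edge has distinct colors on its endpoints.

4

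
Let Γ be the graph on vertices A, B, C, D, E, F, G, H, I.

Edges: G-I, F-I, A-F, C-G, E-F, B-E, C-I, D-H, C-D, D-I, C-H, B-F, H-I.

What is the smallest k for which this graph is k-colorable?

C, D, H, I form a clique, so at least 4 colors are needed.
4 colors suffice: color red → {A, E, I}; color blue → {C, F}; color green → {B, D, G}; color yellow → {H}. No two adjacent vertices share a color.

4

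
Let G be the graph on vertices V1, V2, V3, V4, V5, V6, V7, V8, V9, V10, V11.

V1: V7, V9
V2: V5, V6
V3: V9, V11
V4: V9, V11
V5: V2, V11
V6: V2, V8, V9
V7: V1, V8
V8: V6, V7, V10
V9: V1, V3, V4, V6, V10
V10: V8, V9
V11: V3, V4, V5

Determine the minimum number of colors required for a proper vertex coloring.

The cycle V7-V1-V9-V10-V8-V7 has odd length 5, so it cannot be 2-colored; at least 3 colors are needed.
One proper 3-coloring: V1=2, V2=1, V3=2, V4=2, V5=2, V6=2, V7=3, V8=1, V9=1, V10=2, V11=1. Each edge has distinct colors on its endpoints.

3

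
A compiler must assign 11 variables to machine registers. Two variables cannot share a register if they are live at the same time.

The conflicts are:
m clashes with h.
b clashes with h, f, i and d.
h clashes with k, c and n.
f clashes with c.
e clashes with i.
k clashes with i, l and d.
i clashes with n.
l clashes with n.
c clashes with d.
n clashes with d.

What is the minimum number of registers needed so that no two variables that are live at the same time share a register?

2

f and c conflict, so at least 2 registers are needed.
2 registers suffice: register 1 → {h, f, i, l, d}; register 2 → {m, b, e, k, c, n}. No two conflicting variables share a register.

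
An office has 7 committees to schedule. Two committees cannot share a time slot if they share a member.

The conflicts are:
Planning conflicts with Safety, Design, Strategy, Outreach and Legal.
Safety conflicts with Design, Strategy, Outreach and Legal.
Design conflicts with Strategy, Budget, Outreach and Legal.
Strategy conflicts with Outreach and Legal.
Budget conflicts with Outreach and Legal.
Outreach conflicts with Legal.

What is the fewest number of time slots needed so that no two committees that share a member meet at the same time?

Planning, Safety, Design, Strategy, Outreach, Legal are mutually in conflict, so at least 6 time slots are needed.
6 time slots suffice: time slot 1 → {Design}; time slot 2 → {Legal}; time slot 3 → {Outreach}; time slot 4 → {Safety, Budget}; time slot 5 → {Strategy}; time slot 6 → {Planning}. Every pair that conflicts lands in different time slots.

6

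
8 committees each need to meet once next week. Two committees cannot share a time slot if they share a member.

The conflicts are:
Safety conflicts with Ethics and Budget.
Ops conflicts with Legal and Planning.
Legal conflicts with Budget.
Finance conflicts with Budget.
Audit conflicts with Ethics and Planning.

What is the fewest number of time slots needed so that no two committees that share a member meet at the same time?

3

The cycle Safety-Ethics-Audit-Planning-Ops-Legal-Budget-Safety has odd length 7, so it cannot be 2-colored; at least 3 time slots are needed.
A valid assignment using 3 time slots: Safety=2, Ops=3, Legal=2, Finance=2, Audit=2, Ethics=1, Budget=1, Planning=1. Each listed conflict is separated.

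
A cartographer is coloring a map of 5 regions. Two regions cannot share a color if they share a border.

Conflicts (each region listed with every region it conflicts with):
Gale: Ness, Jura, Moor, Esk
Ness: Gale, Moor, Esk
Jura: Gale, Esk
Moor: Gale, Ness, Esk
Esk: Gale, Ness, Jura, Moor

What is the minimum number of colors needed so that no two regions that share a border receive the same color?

Gale, Ness, Moor, Esk all conflict with each other, so at least 4 colors are needed.
A valid assignment using 4 colors: Gale=2, Ness=4, Jura=3, Moor=3, Esk=1. Each listed conflict is separated.

4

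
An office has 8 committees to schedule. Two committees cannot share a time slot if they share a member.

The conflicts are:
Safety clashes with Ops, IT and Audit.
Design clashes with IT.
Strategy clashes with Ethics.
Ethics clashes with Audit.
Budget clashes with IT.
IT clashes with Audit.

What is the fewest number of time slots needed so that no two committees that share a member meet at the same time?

3

Safety, IT, Audit pairwise conflict, so at least 3 time slots are needed.
3 time slots suffice: time slot 1 → {Ops, Ethics, IT}; time slot 2 → {Safety, Design, Strategy, Budget}; time slot 3 → {Audit}. No two conflicting committees share a time slot.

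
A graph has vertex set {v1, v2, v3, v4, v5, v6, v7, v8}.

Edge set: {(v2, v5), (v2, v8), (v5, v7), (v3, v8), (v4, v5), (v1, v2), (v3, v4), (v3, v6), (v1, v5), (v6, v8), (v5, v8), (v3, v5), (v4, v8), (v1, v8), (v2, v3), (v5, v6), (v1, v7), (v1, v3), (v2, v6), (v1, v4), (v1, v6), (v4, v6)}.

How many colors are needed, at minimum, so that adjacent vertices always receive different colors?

6

v1, v2, v3, v5, v6, v8 are mutually adjacent (a clique of size 6), so at least 6 colors are needed.
6 colors suffice: color 1 → {v5}; color 2 → {v1}; color 3 → {v3, v7}; color 4 → {v6}; color 5 → {v8}; color 6 → {v2, v4}. Every edge joins two different colors.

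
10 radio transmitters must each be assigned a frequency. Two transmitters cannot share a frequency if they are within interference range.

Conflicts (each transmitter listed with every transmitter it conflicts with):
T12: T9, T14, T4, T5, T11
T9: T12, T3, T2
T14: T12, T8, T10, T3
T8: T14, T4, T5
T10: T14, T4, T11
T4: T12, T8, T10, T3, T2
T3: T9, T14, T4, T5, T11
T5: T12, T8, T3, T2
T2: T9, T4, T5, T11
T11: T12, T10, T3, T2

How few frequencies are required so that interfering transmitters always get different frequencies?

2

T3 and T5 conflict, so at least 2 frequencies are needed.
Using 2 frequencies: T12=1, T9=2, T14=2, T8=1, T10=1, T4=2, T3=1, T5=2, T2=1, T11=2. No two conflicting transmitters share a frequency.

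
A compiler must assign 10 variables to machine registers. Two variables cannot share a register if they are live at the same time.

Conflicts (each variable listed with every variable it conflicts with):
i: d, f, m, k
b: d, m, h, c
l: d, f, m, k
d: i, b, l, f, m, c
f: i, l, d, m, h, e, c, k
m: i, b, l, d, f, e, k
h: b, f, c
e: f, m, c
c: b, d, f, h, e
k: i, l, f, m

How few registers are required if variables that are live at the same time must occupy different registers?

4

l, f, m, k all conflict with each other, so at least 4 registers are needed.
4 registers suffice: register 1 → {b, f}; register 2 → {m, c}; register 3 → {d, h, e, k}; register 4 → {i, l}. Each listed conflict is separated.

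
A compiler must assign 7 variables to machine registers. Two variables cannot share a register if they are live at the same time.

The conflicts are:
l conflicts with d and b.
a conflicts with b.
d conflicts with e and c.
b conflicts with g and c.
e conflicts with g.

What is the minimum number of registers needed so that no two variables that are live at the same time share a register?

3

The cycle g-b-l-d-e-g has odd length 5, so it cannot be 2-colored; at least 3 registers are needed.
3 registers suffice: register 1 → {d, b}; register 2 → {l, a, e, c}; register 3 → {g}. No two conflicting variables share a register.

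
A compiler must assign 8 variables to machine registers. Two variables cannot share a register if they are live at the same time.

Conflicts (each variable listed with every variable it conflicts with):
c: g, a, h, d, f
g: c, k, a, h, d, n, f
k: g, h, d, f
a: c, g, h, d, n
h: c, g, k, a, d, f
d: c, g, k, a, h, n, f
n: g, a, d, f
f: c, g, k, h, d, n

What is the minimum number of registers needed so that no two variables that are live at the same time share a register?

g, k, h, d, f all conflict with each other, so at least 5 registers are needed.
5 registers suffice: c=5, g=1, k=5, a=3, h=4, d=2, n=4, f=3. Each listed conflict is separated.

5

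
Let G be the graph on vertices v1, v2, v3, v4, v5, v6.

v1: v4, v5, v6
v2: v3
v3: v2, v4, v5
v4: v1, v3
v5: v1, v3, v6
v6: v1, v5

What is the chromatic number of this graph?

v1, v5, v6 form a triangle, so at least 3 colors are needed.
3 colors suffice: v1=1, v2=2, v3=1, v4=2, v5=2, v6=3. No two adjacent vertices share a color.

3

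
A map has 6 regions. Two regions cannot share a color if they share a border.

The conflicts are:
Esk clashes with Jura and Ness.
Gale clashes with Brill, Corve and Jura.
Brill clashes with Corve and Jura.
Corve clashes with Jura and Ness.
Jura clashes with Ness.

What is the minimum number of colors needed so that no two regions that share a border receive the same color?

4

Gale, Brill, Corve, Jura pairwise conflict, so at least 4 colors are needed.
One proper 4-coloring: Esk=2, Gale=4, Brill=3, Corve=2, Jura=1, Ness=3. No two conflicting regions share a color.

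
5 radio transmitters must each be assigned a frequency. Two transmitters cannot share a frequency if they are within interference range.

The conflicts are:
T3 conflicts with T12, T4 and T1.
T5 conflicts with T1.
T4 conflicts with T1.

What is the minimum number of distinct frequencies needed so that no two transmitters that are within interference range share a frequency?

3

T3, T4, T1 all conflict with each other, so at least 3 frequencies are needed.
Using 3 frequencies: T3=2, T5=2, T12=1, T4=3, T1=1. Every pair that conflicts lands in different frequencies.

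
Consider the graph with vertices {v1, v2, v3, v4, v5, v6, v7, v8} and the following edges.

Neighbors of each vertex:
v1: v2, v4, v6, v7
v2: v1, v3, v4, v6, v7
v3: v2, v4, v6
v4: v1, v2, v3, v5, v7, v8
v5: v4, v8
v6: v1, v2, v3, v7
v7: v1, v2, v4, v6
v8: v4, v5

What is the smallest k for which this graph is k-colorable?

4

v1, v2, v4, v7 form a clique, so at least 4 colors are needed.
One proper 4-coloring: v1=green, v2=blue, v3=green, v4=red, v5=green, v6=red, v7=yellow, v8=blue. No two adjacent vertices share a color.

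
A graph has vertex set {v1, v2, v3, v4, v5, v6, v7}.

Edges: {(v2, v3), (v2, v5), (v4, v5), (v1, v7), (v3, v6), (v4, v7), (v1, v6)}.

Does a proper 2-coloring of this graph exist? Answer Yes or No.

The cycle v6-v3-v2-v5-v4-v7-v1-v6 has odd length 7, so it cannot be 2-colored; at least 3 colors are needed.
So 2 colors are not enough.

No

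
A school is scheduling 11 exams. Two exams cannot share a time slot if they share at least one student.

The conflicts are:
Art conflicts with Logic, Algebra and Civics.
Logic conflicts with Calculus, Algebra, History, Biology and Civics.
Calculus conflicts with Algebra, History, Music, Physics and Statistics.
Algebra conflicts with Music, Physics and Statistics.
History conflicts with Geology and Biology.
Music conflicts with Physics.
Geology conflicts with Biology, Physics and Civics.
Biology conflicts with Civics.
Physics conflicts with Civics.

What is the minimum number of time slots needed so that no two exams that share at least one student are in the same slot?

4

Calculus, Algebra, Music, Physics all conflict with each other, so at least 4 time slots are needed.
4 time slots suffice: time slot 1 → {Logic, Music, Geology, Statistics}; time slot 2 → {Calculus, Civics}; time slot 3 → {Algebra, Biology}; time slot 4 → {Art, History, Physics}. Every pair that conflicts lands in different time slots.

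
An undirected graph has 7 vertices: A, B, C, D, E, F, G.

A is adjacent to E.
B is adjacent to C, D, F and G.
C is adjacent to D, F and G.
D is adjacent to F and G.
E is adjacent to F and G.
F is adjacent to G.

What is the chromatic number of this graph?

B, C, D, F, G form a clique, so at least 5 colors are needed.
5 colors suffice: color red → {A, G}; color blue → {F}; color green → {C, E}; color yellow → {D}; color purple → {B}. Each edge has distinct colors on its endpoints.

5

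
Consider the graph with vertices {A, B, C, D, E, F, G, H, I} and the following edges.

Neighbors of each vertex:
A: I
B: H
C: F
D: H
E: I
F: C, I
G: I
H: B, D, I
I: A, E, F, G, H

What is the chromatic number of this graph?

E and I are adjacent, so at least 2 colors are needed.
2 colors suffice: color 1 → {B, C, D, I}; color 2 → {A, E, F, G, H}. Every edge joins two different colors.

2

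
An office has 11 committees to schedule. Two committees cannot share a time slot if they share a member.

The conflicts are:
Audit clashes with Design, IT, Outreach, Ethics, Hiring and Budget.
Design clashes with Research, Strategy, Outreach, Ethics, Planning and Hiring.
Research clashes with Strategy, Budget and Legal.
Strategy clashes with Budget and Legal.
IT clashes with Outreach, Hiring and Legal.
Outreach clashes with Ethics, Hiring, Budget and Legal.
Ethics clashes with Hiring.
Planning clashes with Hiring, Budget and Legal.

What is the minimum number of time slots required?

5

Audit, Design, Outreach, Ethics, Hiring all conflict with each other, so at least 5 time slots are needed.
A valid assignment using 5 time slots: Audit=4, Design=1, Research=2, Strategy=3, IT=5, Outreach=2, Ethics=5, Planning=2, Hiring=3, Budget=1, Legal=1. Every pair that conflicts lands in different time slots.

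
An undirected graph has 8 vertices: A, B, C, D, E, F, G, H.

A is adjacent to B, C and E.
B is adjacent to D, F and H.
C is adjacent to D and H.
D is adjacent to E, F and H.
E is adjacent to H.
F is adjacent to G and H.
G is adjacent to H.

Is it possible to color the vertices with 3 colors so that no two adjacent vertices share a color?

No

B, D, F, H form a clique, so at least 4 colors are needed.
So 3 colors are not enough.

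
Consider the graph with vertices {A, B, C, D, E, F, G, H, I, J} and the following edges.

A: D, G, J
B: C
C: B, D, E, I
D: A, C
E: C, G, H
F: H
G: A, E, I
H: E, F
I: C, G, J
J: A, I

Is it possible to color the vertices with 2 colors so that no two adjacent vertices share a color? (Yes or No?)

The cycle I-J-A-D-C-I has odd length 5, so it cannot be 2-colored; at least 3 colors are needed.
So 2 colors are not enough.

No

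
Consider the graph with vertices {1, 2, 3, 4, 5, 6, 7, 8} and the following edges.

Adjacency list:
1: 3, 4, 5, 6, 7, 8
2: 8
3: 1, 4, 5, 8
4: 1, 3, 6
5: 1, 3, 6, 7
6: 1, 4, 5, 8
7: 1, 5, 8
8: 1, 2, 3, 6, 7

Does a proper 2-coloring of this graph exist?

No

1, 3, 5 are pairwise adjacent, so at least 3 colors are needed.
So 2 colors are not enough.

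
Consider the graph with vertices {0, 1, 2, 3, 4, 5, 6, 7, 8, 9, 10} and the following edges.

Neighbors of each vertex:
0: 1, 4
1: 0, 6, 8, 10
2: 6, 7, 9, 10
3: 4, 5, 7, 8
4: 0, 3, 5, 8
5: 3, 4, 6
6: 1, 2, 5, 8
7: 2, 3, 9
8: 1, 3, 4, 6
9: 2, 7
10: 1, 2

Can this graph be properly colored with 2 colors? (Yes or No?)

No

3, 4, 5 form a triangle, so at least 3 colors are needed.
So 2 colors are not enough.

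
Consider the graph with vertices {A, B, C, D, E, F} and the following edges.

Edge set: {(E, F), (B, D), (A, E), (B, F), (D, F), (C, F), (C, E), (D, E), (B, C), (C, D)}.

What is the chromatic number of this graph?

B, C, D, F are mutually adjacent (a clique of size 4), so at least 4 colors are needed.
4 colors suffice: color 1 → {A, C}; color 2 → {D}; color 3 → {B, E}; color 4 → {F}. Every edge joins two different colors.

4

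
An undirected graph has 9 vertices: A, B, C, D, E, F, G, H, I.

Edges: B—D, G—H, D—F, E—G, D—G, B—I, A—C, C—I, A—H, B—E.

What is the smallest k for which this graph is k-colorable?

The cycle I-B-D-G-H-A-C-I has odd length 7, so it cannot be 2-colored; at least 3 colors are needed.
3 colors suffice: color 1 → {B, C, F, G}; color 2 → {D, E, H, I}; color 3 → {A}. Each edge has distinct colors on its endpoints.

3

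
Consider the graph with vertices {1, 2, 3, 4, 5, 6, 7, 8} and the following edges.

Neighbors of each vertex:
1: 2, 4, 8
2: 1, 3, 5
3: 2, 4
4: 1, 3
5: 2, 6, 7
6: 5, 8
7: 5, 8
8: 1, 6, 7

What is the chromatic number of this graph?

The cycle 8-1-2-5-6-8 has odd length 5, so it cannot be 2-colored; at least 3 colors are needed.
3 colors suffice: color a → {2, 4, 8}; color b → {1, 3, 5}; color c → {6, 7}. No two adjacent vertices share a color.

3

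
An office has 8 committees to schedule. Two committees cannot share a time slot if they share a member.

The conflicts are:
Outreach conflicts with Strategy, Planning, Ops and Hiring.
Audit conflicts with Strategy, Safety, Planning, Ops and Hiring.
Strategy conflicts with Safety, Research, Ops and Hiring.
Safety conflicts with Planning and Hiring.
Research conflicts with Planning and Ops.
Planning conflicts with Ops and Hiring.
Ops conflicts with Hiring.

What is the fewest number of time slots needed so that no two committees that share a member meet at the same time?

4

Audit, Safety, Planning, Hiring all conflict with each other, so at least 4 time slots are needed.
4 time slots suffice: time slot 1 → {Safety, Ops}; time slot 2 → {Strategy, Planning}; time slot 3 → {Research, Hiring}; time slot 4 → {Outreach, Audit}. Every pair that conflicts lands in different time slots.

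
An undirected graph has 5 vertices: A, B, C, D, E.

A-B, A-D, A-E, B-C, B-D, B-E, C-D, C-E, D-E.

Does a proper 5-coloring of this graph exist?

The chromatic number is 4. B, C, D, E are mutually adjacent (a clique of size 4), so at least 4 colors are needed.
4 colors suffice: color red → {B}; color blue → {D}; color green → {E}; color yellow → {A, C}.
Since 5 ≥ 4, a proper 5-coloring certainly exists.

Yes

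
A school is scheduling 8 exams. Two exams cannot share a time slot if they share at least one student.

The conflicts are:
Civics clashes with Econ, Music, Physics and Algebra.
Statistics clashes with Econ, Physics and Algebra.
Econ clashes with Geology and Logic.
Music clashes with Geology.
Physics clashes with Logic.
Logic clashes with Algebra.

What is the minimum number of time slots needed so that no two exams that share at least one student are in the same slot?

2

Econ and Logic conflict, so at least 2 time slots are needed.
2 time slots suffice: time slot 1 → {Econ, Music, Physics, Algebra}; time slot 2 → {Civics, Statistics, Geology, Logic}. No two conflicting exams share a time slot.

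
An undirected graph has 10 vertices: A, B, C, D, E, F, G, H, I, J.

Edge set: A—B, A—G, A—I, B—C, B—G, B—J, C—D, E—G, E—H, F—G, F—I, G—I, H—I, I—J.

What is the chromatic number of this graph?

F, G, I form a triangle, so at least 3 colors are needed.
3 colors suffice: color 1 → {B, D, E, I}; color 2 → {C, G, H, J}; color 3 → {A, F}. Each edge has distinct colors on its endpoints.

3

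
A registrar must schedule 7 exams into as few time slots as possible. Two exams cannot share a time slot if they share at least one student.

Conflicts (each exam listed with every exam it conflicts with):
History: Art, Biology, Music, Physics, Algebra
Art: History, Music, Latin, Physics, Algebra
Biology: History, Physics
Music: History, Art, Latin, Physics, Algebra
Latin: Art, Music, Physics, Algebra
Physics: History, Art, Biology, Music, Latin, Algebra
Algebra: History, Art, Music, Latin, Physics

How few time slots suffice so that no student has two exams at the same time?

History, Art, Music, Physics, Algebra pairwise conflict, so at least 5 time slots are needed.
5 time slots suffice: time slot 1 → {Physics}; time slot 2 → {History, Latin}; time slot 3 → {Biology, Algebra}; time slot 4 → {Music}; time slot 5 → {Art}. No two conflicting exams share a time slot.

5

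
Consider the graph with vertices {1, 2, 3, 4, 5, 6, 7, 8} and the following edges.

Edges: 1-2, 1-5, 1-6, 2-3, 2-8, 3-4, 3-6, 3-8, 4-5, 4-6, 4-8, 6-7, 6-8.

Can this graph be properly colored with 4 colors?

The chromatic number is 4. 3, 4, 6, 8 are mutually adjacent (a clique of size 4), so at least 4 colors are needed.
4 colors suffice: color a → {2, 5, 6}; color b → {1, 3, 7}; color c → {8}; color d → {4}.
That is already a proper 4-coloring.

Yes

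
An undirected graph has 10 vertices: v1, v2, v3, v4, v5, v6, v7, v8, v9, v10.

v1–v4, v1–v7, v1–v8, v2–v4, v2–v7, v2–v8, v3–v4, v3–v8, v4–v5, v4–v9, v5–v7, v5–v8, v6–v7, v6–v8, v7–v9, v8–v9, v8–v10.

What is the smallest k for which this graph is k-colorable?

2

v1 and v7 are adjacent, so at least 2 colors are needed.
2 colors suffice: color red → {v4, v7, v8}; color blue → {v1, v2, v3, v5, v6, v9, v10}. No two adjacent vertices share a color.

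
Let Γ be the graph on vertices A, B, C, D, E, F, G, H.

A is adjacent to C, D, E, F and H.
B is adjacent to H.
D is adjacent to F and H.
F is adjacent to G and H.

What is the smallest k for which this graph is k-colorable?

4

A, D, F, H are pairwise adjacent (a clique of size 4), so at least 4 colors are needed.
4 colors suffice: color 1 → {A, B, G}; color 2 → {C, E, H}; color 3 → {F}; color 4 → {D}. Every edge joins two different colors.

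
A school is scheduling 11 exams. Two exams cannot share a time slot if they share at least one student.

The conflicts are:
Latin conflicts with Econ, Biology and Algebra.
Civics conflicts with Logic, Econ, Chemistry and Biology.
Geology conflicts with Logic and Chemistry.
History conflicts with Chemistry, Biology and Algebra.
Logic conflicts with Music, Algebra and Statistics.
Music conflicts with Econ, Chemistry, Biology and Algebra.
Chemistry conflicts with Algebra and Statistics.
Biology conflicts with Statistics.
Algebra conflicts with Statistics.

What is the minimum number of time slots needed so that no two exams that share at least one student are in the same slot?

3

History, Chemistry, Algebra pairwise conflict, so at least 3 time slots are needed.
3 time slots suffice: time slot 1 → {Geology, Econ, Biology, Algebra}; time slot 2 → {Latin, Logic, Chemistry}; time slot 3 → {Civics, History, Music, Statistics}. Each listed conflict is separated.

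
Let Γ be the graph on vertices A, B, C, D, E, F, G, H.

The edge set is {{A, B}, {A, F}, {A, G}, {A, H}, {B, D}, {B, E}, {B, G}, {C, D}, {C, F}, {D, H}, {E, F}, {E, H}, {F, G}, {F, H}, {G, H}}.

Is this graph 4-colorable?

The chromatic number is 4. A, F, G, H are mutually adjacent (a clique of size 4), so at least 4 colors are needed.
A valid assignment using 4 colors: A=3, B=1, C=2, D=3, E=3, F=1, G=4, H=2.
That is already a proper 4-coloring.

Yes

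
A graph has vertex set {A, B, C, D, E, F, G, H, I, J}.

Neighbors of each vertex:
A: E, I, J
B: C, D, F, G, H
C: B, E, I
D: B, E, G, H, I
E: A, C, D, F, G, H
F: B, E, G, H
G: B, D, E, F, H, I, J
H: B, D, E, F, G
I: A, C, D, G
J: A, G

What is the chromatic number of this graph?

4

E, F, G, H form a clique, so at least 4 colors are needed.
One proper 4-coloring: A=1, B=2, C=1, D=4, E=2, F=4, G=1, H=3, I=2, J=2. Each edge has distinct colors on its endpoints.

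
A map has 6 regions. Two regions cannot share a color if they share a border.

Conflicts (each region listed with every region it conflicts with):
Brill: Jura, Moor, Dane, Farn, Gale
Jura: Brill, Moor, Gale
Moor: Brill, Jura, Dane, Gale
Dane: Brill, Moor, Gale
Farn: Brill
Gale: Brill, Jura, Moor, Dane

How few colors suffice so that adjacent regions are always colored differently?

Brill, Moor, Dane, Gale are mutually in conflict, so at least 4 colors are needed.
A valid assignment using 4 colors: Brill=1, Jura=4, Moor=3, Dane=4, Farn=2, Gale=2. No two conflicting regions share a color.

4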